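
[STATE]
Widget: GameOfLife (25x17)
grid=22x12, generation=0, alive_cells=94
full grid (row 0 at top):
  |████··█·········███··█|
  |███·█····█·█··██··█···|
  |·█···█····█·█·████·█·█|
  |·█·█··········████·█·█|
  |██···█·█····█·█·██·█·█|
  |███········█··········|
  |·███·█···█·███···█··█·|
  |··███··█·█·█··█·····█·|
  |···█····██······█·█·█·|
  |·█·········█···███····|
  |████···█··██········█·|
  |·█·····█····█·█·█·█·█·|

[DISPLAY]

Gen: 0                   
████··█·········███··█   
███·█····█·█··██··█···   
·█···█····█·█·████·█·█   
·█·█··········████·█·█   
██···█·█····█·█·██·█·█   
███········█··········   
·███·█···█·███···█··█·   
··███··█·█·█··█·····█·   
···█····██······█·█·█·   
·█·········█···███····   
████···█··██········█·   
·█·····█····█·█·█·█·█·   
                         
                         
                         
                         


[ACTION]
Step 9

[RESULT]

Gen: 9                   
····██·············██·   
····█·█············██·   
······█·█·····█·······   
······███·····██······   
······█··█····███·····   
····██··············██   
····█·················   
··············█··██···   
·············███████··   
·········████···█████·   
············████···██·   
·············██·······   
                         
                         
                         
                         


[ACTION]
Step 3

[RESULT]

Gen: 12                  
····█·██···········██·   
····█·███··········██·   
·········█····██······   
·····██···█··█··█·····   
····█·█·██····█·█·····   
···██·██······██······   
····██········██······   
·············███······   
··········█···········   
·········██··█··█·····   
······················   
···············██·····   
                         
                         
                         
                         


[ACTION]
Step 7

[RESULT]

Gen: 19                  
·····█·············██·   
···██·█········█···██·   
···██···········█·····   
····██·······██·█·····   
·███···········█······   
·█··██·······███······   
··█·█·█···············   
··█·█·████············   
········█·█···········   
······················   
······················   
······················   
                         
                         
                         
                         


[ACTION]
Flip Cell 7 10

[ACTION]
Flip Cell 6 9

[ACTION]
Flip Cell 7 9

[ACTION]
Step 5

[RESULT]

Gen: 24                  
···················██·   
···················██·   
··██············█·····   
·█··█··········██·····   
███···········██·█····   
██·███·█·····█··█·····   
██······██····███·····   
··██··█···············   
···█··█···············   
····█·················   
······················   
······················   
                         
                         
                         
                         


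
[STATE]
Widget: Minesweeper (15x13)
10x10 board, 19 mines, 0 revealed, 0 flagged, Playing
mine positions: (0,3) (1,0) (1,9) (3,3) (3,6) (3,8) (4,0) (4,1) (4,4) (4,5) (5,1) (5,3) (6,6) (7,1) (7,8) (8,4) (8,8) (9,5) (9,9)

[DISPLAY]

■■■■■■■■■■     
■■■■■■■■■■     
■■■■■■■■■■     
■■■■■■■■■■     
■■■■■■■■■■     
■■■■■■■■■■     
■■■■■■■■■■     
■■■■■■■■■■     
■■■■■■■■■■     
■■■■■■■■■■     
               
               
               


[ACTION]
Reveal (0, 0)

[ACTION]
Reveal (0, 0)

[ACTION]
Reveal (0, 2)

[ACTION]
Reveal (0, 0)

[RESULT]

1■1■■■■■■■     
■■■■■■■■■■     
■■■■■■■■■■     
■■■■■■■■■■     
■■■■■■■■■■     
■■■■■■■■■■     
■■■■■■■■■■     
■■■■■■■■■■     
■■■■■■■■■■     
■■■■■■■■■■     
               
               
               


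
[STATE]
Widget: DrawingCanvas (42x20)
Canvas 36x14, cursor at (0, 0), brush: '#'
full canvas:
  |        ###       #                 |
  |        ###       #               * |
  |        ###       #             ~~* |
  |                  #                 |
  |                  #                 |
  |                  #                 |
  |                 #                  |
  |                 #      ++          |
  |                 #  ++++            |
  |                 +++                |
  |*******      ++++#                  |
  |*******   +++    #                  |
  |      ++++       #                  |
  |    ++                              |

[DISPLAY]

+       ###       #                       
        ###       #               *       
        ###       #             ~~*       
                  #                       
                  #                       
                  #                       
                 #                        
                 #      ++                
                 #  ++++                  
                 +++                      
*******      ++++#                        
*******   +++    #                        
      ++++       #                        
    ++                                    
                                          
                                          
                                          
                                          
                                          
                                          


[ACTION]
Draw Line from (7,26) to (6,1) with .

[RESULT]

+       ###       #                       
        ###       #               *       
        ###       #             ~~*       
                  #                       
                  #                       
                  #                       
 .............   #                        
              .............               
                 #  ++++                  
                 +++                      
*******      ++++#                        
*******   +++    #                        
      ++++       #                        
    ++                                    
                                          
                                          
                                          
                                          
                                          
                                          


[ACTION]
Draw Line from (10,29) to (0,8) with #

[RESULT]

+       ###       #                       
        ####      #               *       
        ### ##    #             ~~*       
              ##  #                       
                ###                       
                  ##                      
 .............   #  ##                    
              ........##...               
                 #  ++++##                
                 +++      ##              
*******      ++++#          ##            
*******   +++    #                        
      ++++       #                        
    ++                                    
                                          
                                          
                                          
                                          
                                          
                                          


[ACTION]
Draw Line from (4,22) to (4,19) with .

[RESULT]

+       ###       #                       
        ####      #               *       
        ### ##    #             ~~*       
              ##  #                       
                ###....                   
                  ##                      
 .............   #  ##                    
              ........##...               
                 #  ++++##                
                 +++      ##              
*******      ++++#          ##            
*******   +++    #                        
      ++++       #                        
    ++                                    
                                          
                                          
                                          
                                          
                                          
                                          


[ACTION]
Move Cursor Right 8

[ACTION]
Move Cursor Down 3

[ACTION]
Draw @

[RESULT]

        ###       #                       
        ####      #               *       
        ### ##    #             ~~*       
        @     ##  #                       
                ###....                   
                  ##                      
 .............   #  ##                    
              ........##...               
                 #  ++++##                
                 +++      ##              
*******      ++++#          ##            
*******   +++    #                        
      ++++       #                        
    ++                                    
                                          
                                          
                                          
                                          
                                          
                                          


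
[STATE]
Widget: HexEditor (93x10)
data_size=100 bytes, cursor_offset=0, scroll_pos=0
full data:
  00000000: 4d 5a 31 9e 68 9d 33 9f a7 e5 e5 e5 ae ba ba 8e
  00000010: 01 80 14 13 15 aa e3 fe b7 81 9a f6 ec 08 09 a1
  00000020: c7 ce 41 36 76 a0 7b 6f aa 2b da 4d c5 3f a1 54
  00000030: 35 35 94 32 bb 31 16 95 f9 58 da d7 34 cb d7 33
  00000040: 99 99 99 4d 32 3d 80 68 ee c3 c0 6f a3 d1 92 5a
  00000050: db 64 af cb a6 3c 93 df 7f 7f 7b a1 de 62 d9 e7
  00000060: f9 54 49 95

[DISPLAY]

00000000  4D 5a 31 9e 68 9d 33 9f  a7 e5 e5 e5 ae ba ba 8e  |MZ1.h.3.........|               
00000010  01 80 14 13 15 aa e3 fe  b7 81 9a f6 ec 08 09 a1  |................|               
00000020  c7 ce 41 36 76 a0 7b 6f  aa 2b da 4d c5 3f a1 54  |..A6v.{o.+.M.?.T|               
00000030  35 35 94 32 bb 31 16 95  f9 58 da d7 34 cb d7 33  |55.2.1...X..4..3|               
00000040  99 99 99 4d 32 3d 80 68  ee c3 c0 6f a3 d1 92 5a  |...M2=.h...o...Z|               
00000050  db 64 af cb a6 3c 93 df  7f 7f 7b a1 de 62 d9 e7  |.d...<....{..b..|               
00000060  f9 54 49 95                                       |.TI.            |               
                                                                                             
                                                                                             
                                                                                             


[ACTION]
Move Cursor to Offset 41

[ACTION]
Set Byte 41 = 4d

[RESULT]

00000000  4d 5a 31 9e 68 9d 33 9f  a7 e5 e5 e5 ae ba ba 8e  |MZ1.h.3.........|               
00000010  01 80 14 13 15 aa e3 fe  b7 81 9a f6 ec 08 09 a1  |................|               
00000020  c7 ce 41 36 76 a0 7b 6f  aa 4D da 4d c5 3f a1 54  |..A6v.{o.M.M.?.T|               
00000030  35 35 94 32 bb 31 16 95  f9 58 da d7 34 cb d7 33  |55.2.1...X..4..3|               
00000040  99 99 99 4d 32 3d 80 68  ee c3 c0 6f a3 d1 92 5a  |...M2=.h...o...Z|               
00000050  db 64 af cb a6 3c 93 df  7f 7f 7b a1 de 62 d9 e7  |.d...<....{..b..|               
00000060  f9 54 49 95                                       |.TI.            |               
                                                                                             
                                                                                             
                                                                                             


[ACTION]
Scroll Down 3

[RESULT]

00000030  35 35 94 32 bb 31 16 95  f9 58 da d7 34 cb d7 33  |55.2.1...X..4..3|               
00000040  99 99 99 4d 32 3d 80 68  ee c3 c0 6f a3 d1 92 5a  |...M2=.h...o...Z|               
00000050  db 64 af cb a6 3c 93 df  7f 7f 7b a1 de 62 d9 e7  |.d...<....{..b..|               
00000060  f9 54 49 95                                       |.TI.            |               
                                                                                             
                                                                                             
                                                                                             
                                                                                             
                                                                                             
                                                                                             


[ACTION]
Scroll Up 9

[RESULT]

00000000  4d 5a 31 9e 68 9d 33 9f  a7 e5 e5 e5 ae ba ba 8e  |MZ1.h.3.........|               
00000010  01 80 14 13 15 aa e3 fe  b7 81 9a f6 ec 08 09 a1  |................|               
00000020  c7 ce 41 36 76 a0 7b 6f  aa 4D da 4d c5 3f a1 54  |..A6v.{o.M.M.?.T|               
00000030  35 35 94 32 bb 31 16 95  f9 58 da d7 34 cb d7 33  |55.2.1...X..4..3|               
00000040  99 99 99 4d 32 3d 80 68  ee c3 c0 6f a3 d1 92 5a  |...M2=.h...o...Z|               
00000050  db 64 af cb a6 3c 93 df  7f 7f 7b a1 de 62 d9 e7  |.d...<....{..b..|               
00000060  f9 54 49 95                                       |.TI.            |               
                                                                                             
                                                                                             
                                                                                             


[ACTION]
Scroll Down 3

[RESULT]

00000030  35 35 94 32 bb 31 16 95  f9 58 da d7 34 cb d7 33  |55.2.1...X..4..3|               
00000040  99 99 99 4d 32 3d 80 68  ee c3 c0 6f a3 d1 92 5a  |...M2=.h...o...Z|               
00000050  db 64 af cb a6 3c 93 df  7f 7f 7b a1 de 62 d9 e7  |.d...<....{..b..|               
00000060  f9 54 49 95                                       |.TI.            |               
                                                                                             
                                                                                             
                                                                                             
                                                                                             
                                                                                             
                                                                                             


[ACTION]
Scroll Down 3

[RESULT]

00000060  f9 54 49 95                                       |.TI.            |               
                                                                                             
                                                                                             
                                                                                             
                                                                                             
                                                                                             
                                                                                             
                                                                                             
                                                                                             
                                                                                             


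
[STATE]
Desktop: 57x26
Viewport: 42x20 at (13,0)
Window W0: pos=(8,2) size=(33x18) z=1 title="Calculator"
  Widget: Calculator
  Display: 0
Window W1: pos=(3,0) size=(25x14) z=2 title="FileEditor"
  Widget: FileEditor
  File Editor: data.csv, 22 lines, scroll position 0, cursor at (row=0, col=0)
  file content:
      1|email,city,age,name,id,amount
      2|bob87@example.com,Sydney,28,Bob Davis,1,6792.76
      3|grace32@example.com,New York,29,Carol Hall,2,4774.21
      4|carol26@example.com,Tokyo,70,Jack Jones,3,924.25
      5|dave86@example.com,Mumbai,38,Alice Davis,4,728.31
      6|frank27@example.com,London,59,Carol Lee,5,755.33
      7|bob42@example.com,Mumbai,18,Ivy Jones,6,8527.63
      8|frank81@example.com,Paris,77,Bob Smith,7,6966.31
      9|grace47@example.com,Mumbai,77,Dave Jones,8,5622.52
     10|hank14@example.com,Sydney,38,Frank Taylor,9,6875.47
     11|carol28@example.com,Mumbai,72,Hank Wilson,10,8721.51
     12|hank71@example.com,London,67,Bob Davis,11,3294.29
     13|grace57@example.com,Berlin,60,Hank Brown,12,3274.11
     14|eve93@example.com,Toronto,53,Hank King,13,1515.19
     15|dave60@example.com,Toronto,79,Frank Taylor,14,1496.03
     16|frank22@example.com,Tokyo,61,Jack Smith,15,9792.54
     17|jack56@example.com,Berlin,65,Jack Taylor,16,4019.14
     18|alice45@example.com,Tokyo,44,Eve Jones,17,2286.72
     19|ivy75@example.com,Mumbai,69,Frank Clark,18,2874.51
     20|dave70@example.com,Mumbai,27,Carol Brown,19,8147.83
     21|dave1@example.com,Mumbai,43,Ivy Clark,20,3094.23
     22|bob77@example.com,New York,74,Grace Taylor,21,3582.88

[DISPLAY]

━━━━━━━━━━━━━━┓                           
or            ┃                           
──────────────┨━━━━━━━━━━━━┓              
y,age,name,id▲┃            ┃              
mple.com,Sydn█┃────────────┨              
xample.com,Ne░┃           0┃              
xample.com,To░┃            ┃              
ample.com,Mum░┃            ┃              
xample.com,Lo░┃            ┃              
mple.com,Mumb░┃            ┃              
xample.com,Pa░┃            ┃              
xample.com,Mu░┃            ┃              
ample.com,Syd▼┃            ┃              
━━━━━━━━━━━━━━┛            ┃              
┼───┼───┼───┤              ┃              
│ MC│ MR│ M+│              ┃              
┴───┴───┴───┘              ┃              
                           ┃              
                           ┃              
━━━━━━━━━━━━━━━━━━━━━━━━━━━┛              


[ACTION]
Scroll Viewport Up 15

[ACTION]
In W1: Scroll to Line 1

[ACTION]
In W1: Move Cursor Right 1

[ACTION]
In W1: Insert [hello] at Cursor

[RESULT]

━━━━━━━━━━━━━━┓                           
or            ┃                           
──────────────┨━━━━━━━━━━━━┓              
l,city,age,na▲┃            ┃              
mple.com,Sydn█┃────────────┨              
xample.com,Ne░┃           0┃              
xample.com,To░┃            ┃              
ample.com,Mum░┃            ┃              
xample.com,Lo░┃            ┃              
mple.com,Mumb░┃            ┃              
xample.com,Pa░┃            ┃              
xample.com,Mu░┃            ┃              
ample.com,Syd▼┃            ┃              
━━━━━━━━━━━━━━┛            ┃              
┼───┼───┼───┤              ┃              
│ MC│ MR│ M+│              ┃              
┴───┴───┴───┘              ┃              
                           ┃              
                           ┃              
━━━━━━━━━━━━━━━━━━━━━━━━━━━┛              


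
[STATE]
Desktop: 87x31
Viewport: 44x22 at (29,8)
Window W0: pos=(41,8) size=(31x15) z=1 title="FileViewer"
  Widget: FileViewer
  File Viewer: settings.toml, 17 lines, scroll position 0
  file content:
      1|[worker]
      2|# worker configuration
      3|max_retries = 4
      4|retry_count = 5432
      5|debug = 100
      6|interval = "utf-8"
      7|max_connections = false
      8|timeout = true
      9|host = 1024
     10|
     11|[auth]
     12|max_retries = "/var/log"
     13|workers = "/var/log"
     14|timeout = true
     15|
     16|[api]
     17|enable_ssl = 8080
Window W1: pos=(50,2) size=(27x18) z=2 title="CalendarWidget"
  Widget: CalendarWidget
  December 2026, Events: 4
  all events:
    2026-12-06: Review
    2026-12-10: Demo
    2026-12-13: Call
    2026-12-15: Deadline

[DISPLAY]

            ┏━━━━━━━━┃ 7  8  9 10* 11 12 13*
            ┃ FileVie┃14 15* 16 17 18 19 20 
            ┠────────┃21 22 23 24 25 26 27  
            ┃[worker]┃28 29 30 31           
            ┃# worker┃                      
            ┃max_retr┃                      
            ┃retry_co┃                      
            ┃debug = ┃                      
            ┃interval┃                      
            ┃max_conn┃                      
            ┃timeout ┃                      
            ┃host = 1┗━━━━━━━━━━━━━━━━━━━━━━
            ┃                            ░┃ 
            ┃[auth]                      ▼┃ 
            ┗━━━━━━━━━━━━━━━━━━━━━━━━━━━━━┛ 
                                            
                                            
                                            
                                            
                                            
                                            
                                            


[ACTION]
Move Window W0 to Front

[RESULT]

            ┏━━━━━━━━━━━━━━━━━━━━━━━━━━━━━┓*
            ┃ FileViewer                  ┃ 
            ┠─────────────────────────────┨ 
            ┃[worker]                    ▲┃ 
            ┃# worker configuration      █┃ 
            ┃max_retries = 4             ░┃ 
            ┃retry_count = 5432          ░┃ 
            ┃debug = 100                 ░┃ 
            ┃interval = "utf-8"          ░┃ 
            ┃max_connections = false     ░┃ 
            ┃timeout = true              ░┃ 
            ┃host = 1024                 ░┃━
            ┃                            ░┃ 
            ┃[auth]                      ▼┃ 
            ┗━━━━━━━━━━━━━━━━━━━━━━━━━━━━━┛ 
                                            
                                            
                                            
                                            
                                            
                                            
                                            


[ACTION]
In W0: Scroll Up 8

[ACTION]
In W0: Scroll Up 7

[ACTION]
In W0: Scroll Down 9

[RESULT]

            ┏━━━━━━━━━━━━━━━━━━━━━━━━━━━━━┓*
            ┃ FileViewer                  ┃ 
            ┠─────────────────────────────┨ 
            ┃max_connections = false     ▲┃ 
            ┃timeout = true              ░┃ 
            ┃host = 1024                 ░┃ 
            ┃                            ░┃ 
            ┃[auth]                      ░┃ 
            ┃max_retries = "/var/log"    ░┃ 
            ┃workers = "/var/log"        ░┃ 
            ┃timeout = true              ░┃ 
            ┃                            ░┃━
            ┃[api]                       █┃ 
            ┃enable_ssl = 8080           ▼┃ 
            ┗━━━━━━━━━━━━━━━━━━━━━━━━━━━━━┛ 
                                            
                                            
                                            
                                            
                                            
                                            
                                            


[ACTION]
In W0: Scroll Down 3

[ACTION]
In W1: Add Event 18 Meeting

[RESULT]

            ┏━━━━━━━━━━━━━━━━━━━━━━━━━━━━━┓*
            ┃ FileViewer                  ┃0
            ┠─────────────────────────────┨ 
            ┃max_connections = false     ▲┃ 
            ┃timeout = true              ░┃ 
            ┃host = 1024                 ░┃ 
            ┃                            ░┃ 
            ┃[auth]                      ░┃ 
            ┃max_retries = "/var/log"    ░┃ 
            ┃workers = "/var/log"        ░┃ 
            ┃timeout = true              ░┃ 
            ┃                            ░┃━
            ┃[api]                       █┃ 
            ┃enable_ssl = 8080           ▼┃ 
            ┗━━━━━━━━━━━━━━━━━━━━━━━━━━━━━┛ 
                                            
                                            
                                            
                                            
                                            
                                            
                                            


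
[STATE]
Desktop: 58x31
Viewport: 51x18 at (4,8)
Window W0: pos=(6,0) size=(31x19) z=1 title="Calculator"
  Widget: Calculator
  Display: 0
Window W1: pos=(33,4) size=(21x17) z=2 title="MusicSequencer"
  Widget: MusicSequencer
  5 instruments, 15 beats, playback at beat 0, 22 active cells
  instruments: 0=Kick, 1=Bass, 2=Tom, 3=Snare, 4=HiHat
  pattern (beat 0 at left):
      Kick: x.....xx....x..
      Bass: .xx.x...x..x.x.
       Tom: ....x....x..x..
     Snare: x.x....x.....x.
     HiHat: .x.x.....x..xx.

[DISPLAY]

  ┃├───┼───┼───┼───┤         ┃  Kick█·····██····█┃ 
  ┃│ 1 │ 2 │ 3 │ - │         ┃  Bass·██·█···█··█·┃ 
  ┃├───┼───┼───┼───┤         ┃   Tom····█····█··█┃ 
  ┃│ 0 │ . │ = │ + │         ┃ Snare█·█····█·····┃ 
  ┃├───┼───┼───┼───┤         ┃ HiHat·█·█·····█··█┃ 
  ┃│ C │ MC│ MR│ M+│         ┃                   ┃ 
  ┃└───┴───┴───┴───┘         ┃                   ┃ 
  ┃                          ┃                   ┃ 
  ┃                          ┃                   ┃ 
  ┃                          ┃                   ┃ 
  ┗━━━━━━━━━━━━━━━━━━━━━━━━━━┃                   ┃ 
                             ┃                   ┃ 
                             ┗━━━━━━━━━━━━━━━━━━━┛ 
                                                   
                                                   
                                                   
                                                   
                                                   


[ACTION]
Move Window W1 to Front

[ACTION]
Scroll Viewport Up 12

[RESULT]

  ┏━━━━━━━━━━━━━━━━━━━━━━━━━━━━━┓                  
  ┃ Calculator                  ┃                  
  ┠─────────────────────────────┨                  
  ┃                            0┃                  
  ┃┌───┬───┬───┬───┐         ┏━━━━━━━━━━━━━━━━━━━┓ 
  ┃│ 7 │ 8 │ 9 │ ÷ │         ┃ MusicSequencer    ┃ 
  ┃├───┼───┼───┼───┤         ┠───────────────────┨ 
  ┃│ 4 │ 5 │ 6 │ × │         ┃      ▼123456789012┃ 
  ┃├───┼───┼───┼───┤         ┃  Kick█·····██····█┃ 
  ┃│ 1 │ 2 │ 3 │ - │         ┃  Bass·██·█···█··█·┃ 
  ┃├───┼───┼───┼───┤         ┃   Tom····█····█··█┃ 
  ┃│ 0 │ . │ = │ + │         ┃ Snare█·█····█·····┃ 
  ┃├───┼───┼───┼───┤         ┃ HiHat·█·█·····█··█┃ 
  ┃│ C │ MC│ MR│ M+│         ┃                   ┃ 
  ┃└───┴───┴───┴───┘         ┃                   ┃ 
  ┃                          ┃                   ┃ 
  ┃                          ┃                   ┃ 
  ┃                          ┃                   ┃ 


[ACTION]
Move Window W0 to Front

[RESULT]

  ┏━━━━━━━━━━━━━━━━━━━━━━━━━━━━━┓                  
  ┃ Calculator                  ┃                  
  ┠─────────────────────────────┨                  
  ┃                            0┃                  
  ┃┌───┬───┬───┬───┐            ┃━━━━━━━━━━━━━━━━┓ 
  ┃│ 7 │ 8 │ 9 │ ÷ │            ┃sicSequencer    ┃ 
  ┃├───┼───┼───┼───┤            ┃────────────────┨ 
  ┃│ 4 │ 5 │ 6 │ × │            ┃   ▼123456789012┃ 
  ┃├───┼───┼───┼───┤            ┃ick█·····██····█┃ 
  ┃│ 1 │ 2 │ 3 │ - │            ┃ass·██·█···█··█·┃ 
  ┃├───┼───┼───┼───┤            ┃Tom····█····█··█┃ 
  ┃│ 0 │ . │ = │ + │            ┃are█·█····█·····┃ 
  ┃├───┼───┼───┼───┤            ┃Hat·█·█·····█··█┃ 
  ┃│ C │ MC│ MR│ M+│            ┃                ┃ 
  ┃└───┴───┴───┴───┘            ┃                ┃ 
  ┃                             ┃                ┃ 
  ┃                             ┃                ┃ 
  ┃                             ┃                ┃ 


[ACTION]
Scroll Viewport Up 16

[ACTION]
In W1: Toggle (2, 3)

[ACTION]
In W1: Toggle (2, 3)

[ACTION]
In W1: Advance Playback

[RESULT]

  ┏━━━━━━━━━━━━━━━━━━━━━━━━━━━━━┓                  
  ┃ Calculator                  ┃                  
  ┠─────────────────────────────┨                  
  ┃                            0┃                  
  ┃┌───┬───┬───┬───┐            ┃━━━━━━━━━━━━━━━━┓ 
  ┃│ 7 │ 8 │ 9 │ ÷ │            ┃sicSequencer    ┃ 
  ┃├───┼───┼───┼───┤            ┃────────────────┨ 
  ┃│ 4 │ 5 │ 6 │ × │            ┃   0▼23456789012┃ 
  ┃├───┼───┼───┼───┤            ┃ick█·····██····█┃ 
  ┃│ 1 │ 2 │ 3 │ - │            ┃ass·██·█···█··█·┃ 
  ┃├───┼───┼───┼───┤            ┃Tom····█····█··█┃ 
  ┃│ 0 │ . │ = │ + │            ┃are█·█····█·····┃ 
  ┃├───┼───┼───┼───┤            ┃Hat·█·█·····█··█┃ 
  ┃│ C │ MC│ MR│ M+│            ┃                ┃ 
  ┃└───┴───┴───┴───┘            ┃                ┃ 
  ┃                             ┃                ┃ 
  ┃                             ┃                ┃ 
  ┃                             ┃                ┃ 


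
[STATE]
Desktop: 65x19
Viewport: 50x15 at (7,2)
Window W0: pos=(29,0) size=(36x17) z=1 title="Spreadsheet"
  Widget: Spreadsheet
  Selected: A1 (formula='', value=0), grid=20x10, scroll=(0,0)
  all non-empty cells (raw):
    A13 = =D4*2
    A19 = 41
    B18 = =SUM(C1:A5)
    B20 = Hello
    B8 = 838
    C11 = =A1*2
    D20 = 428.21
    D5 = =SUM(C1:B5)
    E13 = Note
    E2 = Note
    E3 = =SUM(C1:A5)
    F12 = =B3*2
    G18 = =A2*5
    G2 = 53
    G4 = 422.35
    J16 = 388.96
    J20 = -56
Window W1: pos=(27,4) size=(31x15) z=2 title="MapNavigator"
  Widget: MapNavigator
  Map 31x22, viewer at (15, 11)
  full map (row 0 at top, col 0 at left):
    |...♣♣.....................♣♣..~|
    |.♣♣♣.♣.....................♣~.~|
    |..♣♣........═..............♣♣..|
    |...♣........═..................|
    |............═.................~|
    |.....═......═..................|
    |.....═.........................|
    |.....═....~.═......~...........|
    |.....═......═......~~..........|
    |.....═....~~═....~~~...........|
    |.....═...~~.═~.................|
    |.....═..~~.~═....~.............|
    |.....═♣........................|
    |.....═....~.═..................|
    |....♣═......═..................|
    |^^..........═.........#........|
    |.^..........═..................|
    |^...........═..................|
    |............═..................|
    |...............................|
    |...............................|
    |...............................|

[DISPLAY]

                      ┠───────────────────────────
                      ┃A1:                        
                    ┏━━━━━━━━━━━━━━━━━━━━━━━━━━━━━
                    ┃ MapNavigator                
                    ┠─────────────────────────────
                    ┃....═........................
                    ┃....═....~.═......~..........
                    ┃....═......═......~~.........
                    ┃....═....~~═....~~~..........
                    ┃....═...~~.═~................
                    ┃....═..~~.~═..@.~............
                    ┃....═♣.......................
                    ┃....═....~.═.................
                    ┃...♣═......═.................
                    ┃^..........═.........#.......


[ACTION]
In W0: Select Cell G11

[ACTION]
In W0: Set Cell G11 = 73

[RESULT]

                      ┠───────────────────────────
                      ┃G11: 73                    
                    ┏━━━━━━━━━━━━━━━━━━━━━━━━━━━━━
                    ┃ MapNavigator                
                    ┠─────────────────────────────
                    ┃....═........................
                    ┃....═....~.═......~..........
                    ┃....═......═......~~.........
                    ┃....═....~~═....~~~..........
                    ┃....═...~~.═~................
                    ┃....═..~~.~═..@.~............
                    ┃....═♣.......................
                    ┃....═....~.═.................
                    ┃...♣═......═.................
                    ┃^..........═.........#.......


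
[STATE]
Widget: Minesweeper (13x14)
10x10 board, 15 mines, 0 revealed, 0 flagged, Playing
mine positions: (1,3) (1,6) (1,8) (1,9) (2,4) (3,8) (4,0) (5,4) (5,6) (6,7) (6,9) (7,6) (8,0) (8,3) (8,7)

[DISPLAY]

■■■■■■■■■■   
■■■■■■■■■■   
■■■■■■■■■■   
■■■■■■■■■■   
■■■■■■■■■■   
■■■■■■■■■■   
■■■■■■■■■■   
■■■■■■■■■■   
■■■■■■■■■■   
■■■■■■■■■■   
             
             
             
             


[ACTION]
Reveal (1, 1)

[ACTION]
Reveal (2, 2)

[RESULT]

  1■■■■■■■   
  1■■■■■■■   
  12■■■■■■   
11 1■■■■■■   
■1 1■■■■■■   
11 1■■■■■■   
   1■■■■■■   
1111■■■■■■   
■■■■■■■■■■   
■■■■■■■■■■   
             
             
             
             


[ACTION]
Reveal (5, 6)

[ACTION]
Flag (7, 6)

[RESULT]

  1■■■■■■■   
  1✹■■✹■✹✹   
  12✹■■■■■   
11 1■■■■✹■   
✹1 1■■■■■■   
11 1✹■✹■■■   
   1■■■✹■✹   
1111■■✹■■■   
✹■■✹■■■✹■■   
■■■■■■■■■■   
             
             
             
             


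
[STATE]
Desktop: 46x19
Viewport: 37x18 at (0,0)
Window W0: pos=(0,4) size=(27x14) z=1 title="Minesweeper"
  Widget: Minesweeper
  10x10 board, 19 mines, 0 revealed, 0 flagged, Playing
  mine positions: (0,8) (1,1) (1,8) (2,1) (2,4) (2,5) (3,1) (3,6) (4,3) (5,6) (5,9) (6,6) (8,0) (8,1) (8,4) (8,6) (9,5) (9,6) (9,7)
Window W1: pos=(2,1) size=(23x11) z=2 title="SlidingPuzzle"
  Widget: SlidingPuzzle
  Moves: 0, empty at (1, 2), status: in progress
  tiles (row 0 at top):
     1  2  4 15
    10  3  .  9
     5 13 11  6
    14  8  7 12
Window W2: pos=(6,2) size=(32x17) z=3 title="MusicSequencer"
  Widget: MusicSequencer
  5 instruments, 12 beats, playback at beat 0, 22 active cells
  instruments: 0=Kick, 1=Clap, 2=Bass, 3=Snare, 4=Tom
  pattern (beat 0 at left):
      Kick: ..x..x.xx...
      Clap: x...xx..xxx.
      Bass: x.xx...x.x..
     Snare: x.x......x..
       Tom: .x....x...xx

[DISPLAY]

                                     
  ┏━━━━━━━━━━━━━━━━━━━━━┓            
  ┃ Sl┏━━━━━━━━━━━━━━━━━━━━━━━━━━━━━━
  ┠───┃ MusicSequencer               
┏━┃┌──┠──────────────────────────────
┃ ┃│  ┃      ▼12345678901            
┠─┃├──┃  Kick··█··█·██···            
┃■┃│ 1┃  Clap█···██··███·            
┃■┃├──┃  Bass█·██···█·█··            
┃■┃│  ┃ Snare█·█······█··            
┃■┃├──┃   Tom·█····█···██            
┃■┗━━━┃                              
┃■■■■■┃                              
┃■■■■■┃                              
┃■■■■■┃                              
┃■■■■■┃                              
┃■■■■■┃                              
┗━━━━━┃                              


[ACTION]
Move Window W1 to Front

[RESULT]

                                     
  ┏━━━━━━━━━━━━━━━━━━━━━┓            
  ┃ SlidingPuzzle       ┃━━━━━━━━━━━━
  ┠─────────────────────┨            
┏━┃┌────┬────┬────┬────┐┃────────────
┃ ┃│  1 │  2 │  4 │ 15 │┃            
┠─┃├────┼────┼────┼────┤┃            
┃■┃│ 10 │  3 │    │  9 │┃            
┃■┃├────┼────┼────┼────┤┃            
┃■┃│  5 │ 13 │ 11 │  6 │┃            
┃■┃├────┼────┼────┼────┤┃            
┃■┗━━━━━━━━━━━━━━━━━━━━━┛            
┃■■■■■┃                              
┃■■■■■┃                              
┃■■■■■┃                              
┃■■■■■┃                              
┃■■■■■┃                              
┗━━━━━┃                              


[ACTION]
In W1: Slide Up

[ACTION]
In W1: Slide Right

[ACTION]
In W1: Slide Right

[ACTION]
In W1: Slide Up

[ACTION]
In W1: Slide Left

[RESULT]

                                     
  ┏━━━━━━━━━━━━━━━━━━━━━┓            
  ┃ SlidingPuzzle       ┃━━━━━━━━━━━━
  ┠─────────────────────┨            
┏━┃┌────┬────┬────┬────┐┃────────────
┃ ┃│  1 │  2 │  4 │ 15 │┃            
┠─┃├────┼────┼────┼────┤┃            
┃■┃│ 10 │  3 │ 11 │  9 │┃            
┃■┃├────┼────┼────┼────┤┃            
┃■┃│ 14 │  5 │ 13 │  6 │┃            
┃■┃├────┼────┼────┼────┤┃            
┃■┗━━━━━━━━━━━━━━━━━━━━━┛            
┃■■■■■┃                              
┃■■■■■┃                              
┃■■■■■┃                              
┃■■■■■┃                              
┃■■■■■┃                              
┗━━━━━┃                              
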